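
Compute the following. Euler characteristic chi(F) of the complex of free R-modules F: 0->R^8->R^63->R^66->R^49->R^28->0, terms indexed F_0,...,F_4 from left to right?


chi = sum (-1)^i * rank:
(-1)^0*8=8
(-1)^1*63=-63
(-1)^2*66=66
(-1)^3*49=-49
(-1)^4*28=28
chi=-10


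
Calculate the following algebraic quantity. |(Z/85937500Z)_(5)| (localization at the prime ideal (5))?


5-primary part: 85937500=5^9*44
Size=5^9=1953125


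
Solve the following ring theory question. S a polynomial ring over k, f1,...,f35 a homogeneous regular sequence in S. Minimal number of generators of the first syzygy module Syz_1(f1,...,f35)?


Regular sequence => Koszul complex is the minimal free resolution.
Syz_1 minimally generated by Koszul relations f_i*e_j - f_j*e_i (i<j): mu(Syz_1) = beta_2 = C(m,2) = m(m-1)/2
m=35
35*34/2 = 595


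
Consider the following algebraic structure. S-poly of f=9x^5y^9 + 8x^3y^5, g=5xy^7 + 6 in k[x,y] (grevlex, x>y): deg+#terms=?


LT(f)=9x^5y^9, LT(g)=5xy^7
lcm(LM)=x^5y^9
S(f,g) (scaled by 45 to clear denominators) = 5*f - 9x^4y^2*g = 40x^3y^5 - 54x^4y^2
2 terms, deg 8.
8+2=10


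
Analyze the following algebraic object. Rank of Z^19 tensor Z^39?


rank(M(x)N) = rank(M)*rank(N)
19*39 = 741


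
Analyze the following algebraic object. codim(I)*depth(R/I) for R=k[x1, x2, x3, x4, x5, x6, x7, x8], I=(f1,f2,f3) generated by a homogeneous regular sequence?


codim=3, depth=dim(R/I)=8-3=5
Product=3*5=15


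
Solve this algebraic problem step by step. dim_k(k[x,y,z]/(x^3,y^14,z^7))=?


Basis: x^iy^jz^k, i<3,j<14,k<7
3*14*7=294


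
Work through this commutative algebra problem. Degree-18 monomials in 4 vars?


C(d+n-1,n-1)=C(21,3)=1330


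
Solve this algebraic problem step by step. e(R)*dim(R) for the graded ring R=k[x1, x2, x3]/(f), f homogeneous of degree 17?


e(R)=deg(f)=17, dim(R)=3-1=2
e*dim=17*2=34


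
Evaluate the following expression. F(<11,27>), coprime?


gcd(11,27)=1 => F=ab-a-b=11*27-11-27=297-38=259


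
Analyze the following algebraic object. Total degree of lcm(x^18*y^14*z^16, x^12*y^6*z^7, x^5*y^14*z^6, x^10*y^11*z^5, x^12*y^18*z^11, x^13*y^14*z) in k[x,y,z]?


lcm = componentwise max:
x: max(18,12,5,10,12,13)=18
y: max(14,6,14,11,18,14)=18
z: max(16,7,6,5,11,1)=16
Total=18+18+16=52


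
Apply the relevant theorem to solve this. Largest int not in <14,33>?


gcd(14,33)=1 => F=ab-a-b=14*33-14-33=462-47=415


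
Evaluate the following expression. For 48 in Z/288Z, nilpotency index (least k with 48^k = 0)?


48^k mod 288:
k=1: 48
k=2: 0
First zero at k = 2


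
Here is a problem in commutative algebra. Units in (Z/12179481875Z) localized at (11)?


Local ring = Z/19487171Z.
phi(19487171) = 11^6*(11-1) = 17715610


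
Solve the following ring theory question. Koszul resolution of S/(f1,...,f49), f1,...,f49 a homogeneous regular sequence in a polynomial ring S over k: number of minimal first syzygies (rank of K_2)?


Regular sequence => Koszul complex is the minimal free resolution.
Syz_1 minimally generated by Koszul relations f_i*e_j - f_j*e_i (i<j): mu(Syz_1) = beta_2 = C(m,2) = m(m-1)/2
m=49
49*48/2 = 1176


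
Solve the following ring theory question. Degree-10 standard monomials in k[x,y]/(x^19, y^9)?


k[x,y], I = (x^19, y^9), d = 10
Need i < 19 and d-i < 9.
Range: 2 <= i <= 10.
H(10) = 9


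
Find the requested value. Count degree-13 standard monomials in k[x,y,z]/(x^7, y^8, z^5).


Need i<7, j<8, k<5 with i+j+k=13.
For each i, j ranges over max(0,13-i-4)..min(7,13-i):
  i=0: j in [9,7] -> 0
  i=1: j in [8,7] -> 0
  i=2: j in [7,7] -> 1
  i=3: j in [6,7] -> 2
  i=4: j in [5,7] -> 3
  i=5: j in [4,7] -> 4
  i=6: j in [3,7] -> 5
H(13) = 0+0+1+2+3+4+5 = 15


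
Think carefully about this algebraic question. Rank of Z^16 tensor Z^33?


rank(M(x)N) = rank(M)*rank(N)
16*33 = 528


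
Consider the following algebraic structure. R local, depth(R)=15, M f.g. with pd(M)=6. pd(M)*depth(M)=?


pd+depth=15
depth=15-6=9
pd*depth=6*9=54


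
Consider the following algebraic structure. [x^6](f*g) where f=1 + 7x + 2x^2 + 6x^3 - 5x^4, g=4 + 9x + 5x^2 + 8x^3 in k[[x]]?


[x^6] = sum a_i*b_j, i+j=6
  6*8=48
  -5*5=-25
Sum=23


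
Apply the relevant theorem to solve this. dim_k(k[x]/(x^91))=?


Basis: 1,x,...,x^90
dim=91


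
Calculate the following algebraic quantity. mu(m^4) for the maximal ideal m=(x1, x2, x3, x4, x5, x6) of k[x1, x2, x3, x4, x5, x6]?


Graded Nakayama: mu(m^d) = dim_k (m^d/m^(d+1)) = #degree-4 monomials in 6 vars
C(n+d-1,d)=C(9,4)=126


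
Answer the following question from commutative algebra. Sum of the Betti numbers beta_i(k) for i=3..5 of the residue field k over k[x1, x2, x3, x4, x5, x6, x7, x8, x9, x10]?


Koszul resolution: beta_i(k)=C(n,i), n=10
C(10,3)=120, C(10,4)=210, C(10,5)=252
Sum=582


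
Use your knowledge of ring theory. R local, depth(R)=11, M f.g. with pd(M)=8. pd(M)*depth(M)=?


pd+depth=11
depth=11-8=3
pd*depth=8*3=24


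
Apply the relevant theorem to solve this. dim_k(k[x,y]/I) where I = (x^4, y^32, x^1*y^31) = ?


k[x,y]/I, I = (x^4, y^32, x^1*y^31)
Rect: 4x32=128. Corner: (4-1)x(32-31)=3.
dim = 128-3 = 125


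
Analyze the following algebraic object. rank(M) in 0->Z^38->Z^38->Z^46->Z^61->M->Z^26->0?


Alt sum=0:
(-1)^0*38 + (-1)^1*38 + (-1)^2*46 + (-1)^3*61 + (-1)^4*? + (-1)^5*26=0
rank(M)=41


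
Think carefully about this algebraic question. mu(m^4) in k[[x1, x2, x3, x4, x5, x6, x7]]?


C(n+d-1,d)=C(10,4)=210


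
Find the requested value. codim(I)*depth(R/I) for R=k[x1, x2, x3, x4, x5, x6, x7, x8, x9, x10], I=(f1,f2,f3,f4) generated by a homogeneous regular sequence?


codim=4, depth=dim(R/I)=10-4=6
Product=4*6=24


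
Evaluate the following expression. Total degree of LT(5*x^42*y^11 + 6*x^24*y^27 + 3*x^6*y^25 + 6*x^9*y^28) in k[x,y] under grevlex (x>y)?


LT: 5*x^42*y^11
deg_x=42, deg_y=11
Total=42+11=53


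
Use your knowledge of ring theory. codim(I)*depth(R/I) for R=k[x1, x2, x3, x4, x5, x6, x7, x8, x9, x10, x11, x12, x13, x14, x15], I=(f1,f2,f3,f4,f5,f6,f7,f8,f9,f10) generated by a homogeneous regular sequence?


codim=10, depth=dim(R/I)=15-10=5
Product=10*5=50


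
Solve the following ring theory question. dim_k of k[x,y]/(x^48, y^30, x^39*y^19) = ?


k[x,y]/I, I = (x^48, y^30, x^39*y^19)
Rect: 48x30=1440. Corner: (48-39)x(30-19)=99.
dim = 1440-99 = 1341


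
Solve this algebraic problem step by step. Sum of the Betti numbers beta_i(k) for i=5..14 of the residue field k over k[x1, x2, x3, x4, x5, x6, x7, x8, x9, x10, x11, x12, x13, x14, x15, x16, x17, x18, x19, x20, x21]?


Koszul resolution: beta_i(k)=C(n,i), n=21
C(21,5)=20349, C(21,6)=54264, C(21,7)=116280, C(21,8)=203490, C(21,9)=293930, C(21,10)=352716, C(21,11)=352716, C(21,12)=293930, C(21,13)=203490, C(21,14)=116280
Sum=2007445


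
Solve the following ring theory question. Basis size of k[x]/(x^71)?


Basis: 1,x,...,x^70
dim=71


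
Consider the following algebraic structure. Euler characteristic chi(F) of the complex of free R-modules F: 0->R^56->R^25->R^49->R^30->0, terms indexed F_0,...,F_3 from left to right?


chi = sum (-1)^i * rank:
(-1)^0*56=56
(-1)^1*25=-25
(-1)^2*49=49
(-1)^3*30=-30
chi=50


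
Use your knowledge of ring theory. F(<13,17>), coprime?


gcd(13,17)=1 => F=ab-a-b=13*17-13-17=221-30=191


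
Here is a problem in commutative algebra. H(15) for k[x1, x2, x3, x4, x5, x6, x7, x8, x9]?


C(d+n-1,n-1)=C(23,8)=490314


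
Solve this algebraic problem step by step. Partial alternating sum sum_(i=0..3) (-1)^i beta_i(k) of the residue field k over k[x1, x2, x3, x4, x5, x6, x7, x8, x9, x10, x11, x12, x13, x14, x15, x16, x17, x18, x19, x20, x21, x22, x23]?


Koszul resolution: beta_i(k)=C(n,i), n=23
sum_(i=0..p) (-1)^i C(n,i) = (-1)^p C(n-1,p)
(-1)^3*C(22,3) = (-1)^3*1540 = -1540


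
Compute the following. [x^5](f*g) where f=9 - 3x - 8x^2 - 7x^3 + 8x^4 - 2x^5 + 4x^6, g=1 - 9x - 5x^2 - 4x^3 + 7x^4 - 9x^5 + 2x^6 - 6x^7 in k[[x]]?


[x^5] = sum a_i*b_j, i+j=5
  9*-9=-81
  -3*7=-21
  -8*-4=32
  -7*-5=35
  8*-9=-72
  -2*1=-2
Sum=-109


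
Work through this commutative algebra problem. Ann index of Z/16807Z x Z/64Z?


Exponent = lcm of the cyclic orders; pairwise coprime => product.
7^5*2^6=16807*64=1075648


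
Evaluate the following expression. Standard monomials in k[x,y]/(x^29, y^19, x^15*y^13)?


k[x,y]/I, I = (x^29, y^19, x^15*y^13)
Rect: 29x19=551. Corner: (29-15)x(19-13)=84.
dim = 551-84 = 467


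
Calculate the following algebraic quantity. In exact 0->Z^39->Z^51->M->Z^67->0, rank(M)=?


Alt sum=0:
(-1)^0*39 + (-1)^1*51 + (-1)^2*? + (-1)^3*67=0
rank(M)=79


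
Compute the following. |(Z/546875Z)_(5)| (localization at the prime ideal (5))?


5-primary part: 546875=5^7*7
Size=5^7=78125


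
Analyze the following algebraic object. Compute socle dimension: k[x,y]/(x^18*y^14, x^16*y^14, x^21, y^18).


Socle = ann(m) = span of standard monomials u with x*u, y*u in I (staircase corners).
Redundant generators: x^18*y^14
Minimal generators: x^21, x^16*y^14, y^18
Corners: x^15y^17, x^20y^13
Socle dim=2


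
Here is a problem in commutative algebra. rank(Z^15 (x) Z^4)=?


rank(M(x)N) = rank(M)*rank(N)
15*4 = 60


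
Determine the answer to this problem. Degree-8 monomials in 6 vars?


C(d+n-1,n-1)=C(13,5)=1287


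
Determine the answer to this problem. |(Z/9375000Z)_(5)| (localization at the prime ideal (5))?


5-primary part: 9375000=5^8*24
Size=5^8=390625


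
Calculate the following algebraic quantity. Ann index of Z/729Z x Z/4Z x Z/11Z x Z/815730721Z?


Exponent = lcm of the cyclic orders; pairwise coprime => product.
3^6*2^2*11^1*13^8=729*4*11*815730721=26165378606796


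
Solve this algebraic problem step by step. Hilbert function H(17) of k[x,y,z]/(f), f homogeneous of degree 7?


C(19,2)-C(12,2)=171-66=105


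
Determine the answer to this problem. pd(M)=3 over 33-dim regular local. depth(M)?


pd+depth=depth(R)=33
depth=33-3=30


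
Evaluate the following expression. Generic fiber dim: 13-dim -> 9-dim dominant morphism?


dim(fiber)=dim(X)-dim(Y)=13-9=4


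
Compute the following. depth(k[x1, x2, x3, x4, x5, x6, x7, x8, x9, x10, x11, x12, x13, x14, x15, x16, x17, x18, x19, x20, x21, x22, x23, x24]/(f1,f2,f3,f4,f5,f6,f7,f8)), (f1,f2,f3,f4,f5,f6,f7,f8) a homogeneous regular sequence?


depth(R)=24
depth(R/I)=24-8=16


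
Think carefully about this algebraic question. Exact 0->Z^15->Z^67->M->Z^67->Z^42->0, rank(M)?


Alt sum=0:
(-1)^0*15 + (-1)^1*67 + (-1)^2*? + (-1)^3*67 + (-1)^4*42=0
rank(M)=77


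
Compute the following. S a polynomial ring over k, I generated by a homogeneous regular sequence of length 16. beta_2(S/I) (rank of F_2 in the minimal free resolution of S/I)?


Regular sequence => Koszul complex is the minimal free resolution.
Syz_1 minimally generated by Koszul relations f_i*e_j - f_j*e_i (i<j): mu(Syz_1) = beta_2 = C(m,2) = m(m-1)/2
m=16
16*15/2 = 120


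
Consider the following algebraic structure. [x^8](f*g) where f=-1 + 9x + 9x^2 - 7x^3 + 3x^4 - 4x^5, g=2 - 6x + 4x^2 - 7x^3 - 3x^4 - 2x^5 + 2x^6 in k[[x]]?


[x^8] = sum a_i*b_j, i+j=8
  9*2=18
  -7*-2=14
  3*-3=-9
  -4*-7=28
Sum=51


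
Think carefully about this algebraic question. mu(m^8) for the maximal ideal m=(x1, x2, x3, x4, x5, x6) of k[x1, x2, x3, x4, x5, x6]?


Graded Nakayama: mu(m^d) = dim_k (m^d/m^(d+1)) = #degree-8 monomials in 6 vars
C(n+d-1,d)=C(13,8)=1287


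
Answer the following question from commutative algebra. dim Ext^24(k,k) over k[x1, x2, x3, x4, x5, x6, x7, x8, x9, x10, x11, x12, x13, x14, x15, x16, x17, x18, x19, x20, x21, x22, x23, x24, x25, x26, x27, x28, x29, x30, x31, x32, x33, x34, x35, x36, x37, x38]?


C(n,i)=C(38,24)=9669554100


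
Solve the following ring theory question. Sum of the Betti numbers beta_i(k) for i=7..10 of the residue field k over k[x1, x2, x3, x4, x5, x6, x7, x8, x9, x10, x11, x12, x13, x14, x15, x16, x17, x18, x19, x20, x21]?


Koszul resolution: beta_i(k)=C(n,i), n=21
C(21,7)=116280, C(21,8)=203490, C(21,9)=293930, C(21,10)=352716
Sum=966416


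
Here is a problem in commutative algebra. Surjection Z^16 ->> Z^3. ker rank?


rank(ker) = 16-3 = 13


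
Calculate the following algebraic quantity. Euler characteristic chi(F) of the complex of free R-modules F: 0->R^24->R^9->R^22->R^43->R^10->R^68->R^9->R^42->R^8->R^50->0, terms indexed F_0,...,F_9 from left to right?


chi = sum (-1)^i * rank:
(-1)^0*24=24
(-1)^1*9=-9
(-1)^2*22=22
(-1)^3*43=-43
(-1)^4*10=10
(-1)^5*68=-68
(-1)^6*9=9
(-1)^7*42=-42
(-1)^8*8=8
(-1)^9*50=-50
chi=-139


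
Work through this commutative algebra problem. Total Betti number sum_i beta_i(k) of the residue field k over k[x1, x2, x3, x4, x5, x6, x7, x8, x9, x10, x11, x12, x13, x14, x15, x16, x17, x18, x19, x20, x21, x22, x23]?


Koszul resolution: beta_i(k)=C(n,i), n=23
sum_i C(23,i) = 2^23 = 8388608


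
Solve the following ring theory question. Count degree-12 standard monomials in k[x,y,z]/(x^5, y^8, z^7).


Need i<5, j<8, k<7 with i+j+k=12.
For each i, j ranges over max(0,12-i-6)..min(7,12-i):
  i=0: j in [6,7] -> 2
  i=1: j in [5,7] -> 3
  i=2: j in [4,7] -> 4
  i=3: j in [3,7] -> 5
  i=4: j in [2,7] -> 6
H(12) = 2+3+4+5+6 = 20


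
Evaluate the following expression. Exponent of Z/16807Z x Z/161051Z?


Exponent = lcm of the cyclic orders; pairwise coprime => product.
7^5*11^5=16807*161051=2706784157


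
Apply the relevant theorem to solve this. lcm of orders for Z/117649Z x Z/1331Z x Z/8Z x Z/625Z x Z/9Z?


Exponent = lcm of the cyclic orders; pairwise coprime => product.
7^6*11^3*2^3*5^4*3^2=117649*1331*8*625*9=7046586855000


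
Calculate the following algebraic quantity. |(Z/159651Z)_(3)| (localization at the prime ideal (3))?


3-primary part: 159651=3^7*73
Size=3^7=2187


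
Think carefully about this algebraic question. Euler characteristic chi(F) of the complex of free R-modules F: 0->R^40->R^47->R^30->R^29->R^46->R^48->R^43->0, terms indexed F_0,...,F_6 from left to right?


chi = sum (-1)^i * rank:
(-1)^0*40=40
(-1)^1*47=-47
(-1)^2*30=30
(-1)^3*29=-29
(-1)^4*46=46
(-1)^5*48=-48
(-1)^6*43=43
chi=35


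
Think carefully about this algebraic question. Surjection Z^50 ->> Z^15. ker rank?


rank(ker) = 50-15 = 35


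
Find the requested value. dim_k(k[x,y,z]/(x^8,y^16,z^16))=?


Basis: x^iy^jz^k, i<8,j<16,k<16
8*16*16=2048


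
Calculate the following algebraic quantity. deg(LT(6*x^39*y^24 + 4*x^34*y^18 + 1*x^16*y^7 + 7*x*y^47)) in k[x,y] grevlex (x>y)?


LT: 6*x^39*y^24
deg_x=39, deg_y=24
Total=39+24=63


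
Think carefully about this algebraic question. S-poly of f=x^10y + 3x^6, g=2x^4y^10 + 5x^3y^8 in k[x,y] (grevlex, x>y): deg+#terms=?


LT(f)=x^10y, LT(g)=2x^4y^10
lcm(LM)=x^10y^10
S(f,g) (scaled by 2 to clear denominators) = 2y^9*f - x^6*g = -5x^9y^8 + 6x^6y^9
2 terms, deg 17.
17+2=19


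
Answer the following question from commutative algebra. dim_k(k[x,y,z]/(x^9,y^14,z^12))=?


Basis: x^iy^jz^k, i<9,j<14,k<12
9*14*12=1512


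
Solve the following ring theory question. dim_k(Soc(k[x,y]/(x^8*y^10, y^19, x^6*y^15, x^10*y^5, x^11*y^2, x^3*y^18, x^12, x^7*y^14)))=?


Socle = ann(m) = span of standard monomials u with x*u, y*u in I (staircase corners).
Minimal generators: x^12, x^11*y^2, x^10*y^5, x^8*y^10, x^7*y^14, x^6*y^15, x^3*y^18, y^19
Corners: x^2y^18, x^5y^17, x^6y^14, x^7y^13, x^9y^9, x^10y^4, x^11y
Socle dim=7


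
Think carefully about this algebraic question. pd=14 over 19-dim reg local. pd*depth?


pd+depth=19
depth=19-14=5
pd*depth=14*5=70


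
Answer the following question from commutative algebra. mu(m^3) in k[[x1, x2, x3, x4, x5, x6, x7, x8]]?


C(n+d-1,d)=C(10,3)=120


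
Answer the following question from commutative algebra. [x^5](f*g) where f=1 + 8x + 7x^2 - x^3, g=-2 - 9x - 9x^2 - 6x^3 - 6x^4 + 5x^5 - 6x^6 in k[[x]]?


[x^5] = sum a_i*b_j, i+j=5
  1*5=5
  8*-6=-48
  7*-6=-42
  -1*-9=9
Sum=-76


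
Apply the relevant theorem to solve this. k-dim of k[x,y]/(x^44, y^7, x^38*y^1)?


k[x,y]/I, I = (x^44, y^7, x^38*y^1)
Rect: 44x7=308. Corner: (44-38)x(7-1)=36.
dim = 308-36 = 272


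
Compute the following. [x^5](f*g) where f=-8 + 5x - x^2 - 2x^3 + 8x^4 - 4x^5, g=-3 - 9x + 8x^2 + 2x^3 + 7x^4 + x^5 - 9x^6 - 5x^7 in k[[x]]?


[x^5] = sum a_i*b_j, i+j=5
  -8*1=-8
  5*7=35
  -1*2=-2
  -2*8=-16
  8*-9=-72
  -4*-3=12
Sum=-51


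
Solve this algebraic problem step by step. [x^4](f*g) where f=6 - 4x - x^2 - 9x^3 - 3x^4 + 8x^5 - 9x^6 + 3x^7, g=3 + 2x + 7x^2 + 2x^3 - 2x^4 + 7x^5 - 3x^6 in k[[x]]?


[x^4] = sum a_i*b_j, i+j=4
  6*-2=-12
  -4*2=-8
  -1*7=-7
  -9*2=-18
  -3*3=-9
Sum=-54


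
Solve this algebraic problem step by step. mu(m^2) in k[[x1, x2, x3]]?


C(n+d-1,d)=C(4,2)=6


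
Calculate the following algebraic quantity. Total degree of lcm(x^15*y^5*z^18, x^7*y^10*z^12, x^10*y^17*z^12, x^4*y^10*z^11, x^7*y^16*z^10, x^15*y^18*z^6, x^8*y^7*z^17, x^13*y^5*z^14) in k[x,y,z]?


lcm = componentwise max:
x: max(15,7,10,4,7,15,8,13)=15
y: max(5,10,17,10,16,18,7,5)=18
z: max(18,12,12,11,10,6,17,14)=18
Total=15+18+18=51


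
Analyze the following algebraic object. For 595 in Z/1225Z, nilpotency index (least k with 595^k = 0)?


595^k mod 1225:
k=1: 595
k=2: 0
First zero at k = 2


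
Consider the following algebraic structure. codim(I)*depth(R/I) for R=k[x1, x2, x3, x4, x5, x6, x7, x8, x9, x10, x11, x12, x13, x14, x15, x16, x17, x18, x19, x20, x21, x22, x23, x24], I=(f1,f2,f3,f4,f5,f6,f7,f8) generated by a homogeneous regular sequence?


codim=8, depth=dim(R/I)=24-8=16
Product=8*16=128


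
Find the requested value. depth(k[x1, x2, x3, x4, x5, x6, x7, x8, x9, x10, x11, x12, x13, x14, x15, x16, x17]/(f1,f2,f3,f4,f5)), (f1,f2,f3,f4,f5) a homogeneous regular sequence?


depth(R)=17
depth(R/I)=17-5=12


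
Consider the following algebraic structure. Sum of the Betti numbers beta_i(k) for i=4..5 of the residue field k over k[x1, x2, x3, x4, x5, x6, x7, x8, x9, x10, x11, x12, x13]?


Koszul resolution: beta_i(k)=C(n,i), n=13
C(13,4)=715, C(13,5)=1287
Sum=2002


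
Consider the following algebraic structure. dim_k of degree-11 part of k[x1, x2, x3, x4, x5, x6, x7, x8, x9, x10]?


C(d+n-1,n-1)=C(20,9)=167960


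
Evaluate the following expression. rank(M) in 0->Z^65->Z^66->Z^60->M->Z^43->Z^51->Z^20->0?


Alt sum=0:
(-1)^0*65 + (-1)^1*66 + (-1)^2*60 + (-1)^3*? + (-1)^4*43 + (-1)^5*51 + (-1)^6*20=0
rank(M)=71


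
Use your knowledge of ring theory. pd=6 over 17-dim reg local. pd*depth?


pd+depth=17
depth=17-6=11
pd*depth=6*11=66


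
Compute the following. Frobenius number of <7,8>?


gcd(7,8)=1 => F=ab-a-b=7*8-7-8=56-15=41


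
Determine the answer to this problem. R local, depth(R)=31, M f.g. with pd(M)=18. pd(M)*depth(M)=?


pd+depth=31
depth=31-18=13
pd*depth=18*13=234


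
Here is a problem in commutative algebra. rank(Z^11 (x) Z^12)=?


rank(M(x)N) = rank(M)*rank(N)
11*12 = 132


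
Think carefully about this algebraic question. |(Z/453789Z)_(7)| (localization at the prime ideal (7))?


7-primary part: 453789=7^5*27
Size=7^5=16807


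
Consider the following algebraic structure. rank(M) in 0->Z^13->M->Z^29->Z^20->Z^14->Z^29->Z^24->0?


Alt sum=0:
(-1)^0*13 + (-1)^1*? + (-1)^2*29 + (-1)^3*20 + (-1)^4*14 + (-1)^5*29 + (-1)^6*24=0
rank(M)=31


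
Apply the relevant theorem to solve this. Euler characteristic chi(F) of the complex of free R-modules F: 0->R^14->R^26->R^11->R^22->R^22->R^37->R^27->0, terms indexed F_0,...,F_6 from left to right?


chi = sum (-1)^i * rank:
(-1)^0*14=14
(-1)^1*26=-26
(-1)^2*11=11
(-1)^3*22=-22
(-1)^4*22=22
(-1)^5*37=-37
(-1)^6*27=27
chi=-11


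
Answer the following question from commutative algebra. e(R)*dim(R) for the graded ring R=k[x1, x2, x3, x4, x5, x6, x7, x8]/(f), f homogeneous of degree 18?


e(R)=deg(f)=18, dim(R)=8-1=7
e*dim=18*7=126


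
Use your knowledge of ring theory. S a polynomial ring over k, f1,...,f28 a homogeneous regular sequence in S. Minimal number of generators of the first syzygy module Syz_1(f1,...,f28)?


Regular sequence => Koszul complex is the minimal free resolution.
Syz_1 minimally generated by Koszul relations f_i*e_j - f_j*e_i (i<j): mu(Syz_1) = beta_2 = C(m,2) = m(m-1)/2
m=28
28*27/2 = 378


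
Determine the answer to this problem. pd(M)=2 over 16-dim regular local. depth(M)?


pd+depth=depth(R)=16
depth=16-2=14


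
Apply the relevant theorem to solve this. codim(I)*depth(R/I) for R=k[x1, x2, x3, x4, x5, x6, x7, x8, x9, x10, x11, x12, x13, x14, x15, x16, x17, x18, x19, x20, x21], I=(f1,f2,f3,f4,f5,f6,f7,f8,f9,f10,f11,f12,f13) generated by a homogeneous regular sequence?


codim=13, depth=dim(R/I)=21-13=8
Product=13*8=104


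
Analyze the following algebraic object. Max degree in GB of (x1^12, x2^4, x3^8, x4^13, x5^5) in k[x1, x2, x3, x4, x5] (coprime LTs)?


Pure powers, coprime LTs => already GB.
Degrees: 12, 4, 8, 13, 5
Max=13


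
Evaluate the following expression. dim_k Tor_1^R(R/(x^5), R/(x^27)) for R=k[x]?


Tor_1(R/I,R/J)=(I cap J)/IJ=(x^27)/(x^32)
dim=32-27=min(5,27)=5


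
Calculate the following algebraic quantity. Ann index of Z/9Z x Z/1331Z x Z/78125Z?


Exponent = lcm of the cyclic orders; pairwise coprime => product.
3^2*11^3*5^7=9*1331*78125=935859375


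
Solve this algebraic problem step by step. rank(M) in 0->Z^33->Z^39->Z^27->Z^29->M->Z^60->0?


Alt sum=0:
(-1)^0*33 + (-1)^1*39 + (-1)^2*27 + (-1)^3*29 + (-1)^4*? + (-1)^5*60=0
rank(M)=68


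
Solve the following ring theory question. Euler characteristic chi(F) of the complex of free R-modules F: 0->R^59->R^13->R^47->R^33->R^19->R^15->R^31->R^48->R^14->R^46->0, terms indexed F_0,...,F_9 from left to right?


chi = sum (-1)^i * rank:
(-1)^0*59=59
(-1)^1*13=-13
(-1)^2*47=47
(-1)^3*33=-33
(-1)^4*19=19
(-1)^5*15=-15
(-1)^6*31=31
(-1)^7*48=-48
(-1)^8*14=14
(-1)^9*46=-46
chi=15


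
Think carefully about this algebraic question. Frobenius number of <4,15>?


gcd(4,15)=1 => F=ab-a-b=4*15-4-15=60-19=41


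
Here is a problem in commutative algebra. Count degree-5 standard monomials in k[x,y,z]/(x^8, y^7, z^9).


Need i<8, j<7, k<9 with i+j+k=5.
For each i, j ranges over max(0,5-i-8)..min(6,5-i):
  i=0: j in [0,5] -> 6
  i=1: j in [0,4] -> 5
  i=2: j in [0,3] -> 4
  i=3: j in [0,2] -> 3
  i=4: j in [0,1] -> 2
  i=5: j in [0,0] -> 1
H(5) = 6+5+4+3+2+1 = 21


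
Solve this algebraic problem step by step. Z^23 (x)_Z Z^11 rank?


rank(M(x)N) = rank(M)*rank(N)
23*11 = 253


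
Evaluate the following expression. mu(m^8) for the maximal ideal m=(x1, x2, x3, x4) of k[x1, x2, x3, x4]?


Graded Nakayama: mu(m^d) = dim_k (m^d/m^(d+1)) = #degree-8 monomials in 4 vars
C(n+d-1,d)=C(11,8)=165


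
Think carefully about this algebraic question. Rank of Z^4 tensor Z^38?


rank(M(x)N) = rank(M)*rank(N)
4*38 = 152


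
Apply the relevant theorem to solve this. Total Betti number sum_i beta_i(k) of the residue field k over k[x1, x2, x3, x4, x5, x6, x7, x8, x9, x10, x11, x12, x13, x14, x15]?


Koszul resolution: beta_i(k)=C(n,i), n=15
sum_i C(15,i) = 2^15 = 32768


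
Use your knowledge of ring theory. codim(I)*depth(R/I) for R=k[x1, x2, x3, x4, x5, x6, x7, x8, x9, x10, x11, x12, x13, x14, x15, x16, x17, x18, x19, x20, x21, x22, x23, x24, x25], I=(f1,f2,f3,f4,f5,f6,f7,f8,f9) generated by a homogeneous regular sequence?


codim=9, depth=dim(R/I)=25-9=16
Product=9*16=144


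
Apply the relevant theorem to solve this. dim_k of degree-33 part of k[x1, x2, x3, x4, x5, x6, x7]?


C(d+n-1,n-1)=C(39,6)=3262623


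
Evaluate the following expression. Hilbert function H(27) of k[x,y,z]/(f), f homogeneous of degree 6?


C(29,2)-C(23,2)=406-253=153


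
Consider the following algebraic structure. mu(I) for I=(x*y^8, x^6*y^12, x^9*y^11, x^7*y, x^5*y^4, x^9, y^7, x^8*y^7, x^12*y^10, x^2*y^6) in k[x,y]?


Remove redundant (divisible by others).
x*y^8 redundant.
x^8*y^7 redundant.
x^6*y^12 redundant.
x^12*y^10 redundant.
x^9*y^11 redundant.
Min: x^9, x^7*y, x^5*y^4, x^2*y^6, y^7
Count=5


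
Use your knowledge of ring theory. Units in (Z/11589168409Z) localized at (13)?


Local ring = Z/4826809Z.
phi(4826809) = 13^5*(13-1) = 4455516


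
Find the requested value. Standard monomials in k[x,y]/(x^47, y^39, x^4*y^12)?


k[x,y]/I, I = (x^47, y^39, x^4*y^12)
Rect: 47x39=1833. Corner: (47-4)x(39-12)=1161.
dim = 1833-1161 = 672


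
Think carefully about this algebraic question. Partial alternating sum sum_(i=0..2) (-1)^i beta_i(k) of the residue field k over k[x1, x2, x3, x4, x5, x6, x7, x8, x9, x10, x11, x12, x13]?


Koszul resolution: beta_i(k)=C(n,i), n=13
sum_(i=0..p) (-1)^i C(n,i) = (-1)^p C(n-1,p)
(-1)^2*C(12,2) = (-1)^2*66 = 66


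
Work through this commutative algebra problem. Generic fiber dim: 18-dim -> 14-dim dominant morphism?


dim(fiber)=dim(X)-dim(Y)=18-14=4


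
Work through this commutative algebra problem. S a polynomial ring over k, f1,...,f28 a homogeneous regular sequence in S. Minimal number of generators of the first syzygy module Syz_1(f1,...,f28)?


Regular sequence => Koszul complex is the minimal free resolution.
Syz_1 minimally generated by Koszul relations f_i*e_j - f_j*e_i (i<j): mu(Syz_1) = beta_2 = C(m,2) = m(m-1)/2
m=28
28*27/2 = 378


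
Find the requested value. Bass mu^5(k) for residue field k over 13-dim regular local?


C(n,i)=C(13,5)=1287


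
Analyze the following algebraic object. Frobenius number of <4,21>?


gcd(4,21)=1 => F=ab-a-b=4*21-4-21=84-25=59


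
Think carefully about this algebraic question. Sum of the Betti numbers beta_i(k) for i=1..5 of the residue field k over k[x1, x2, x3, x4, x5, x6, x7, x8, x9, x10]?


Koszul resolution: beta_i(k)=C(n,i), n=10
C(10,1)=10, C(10,2)=45, C(10,3)=120, C(10,4)=210, C(10,5)=252
Sum=637


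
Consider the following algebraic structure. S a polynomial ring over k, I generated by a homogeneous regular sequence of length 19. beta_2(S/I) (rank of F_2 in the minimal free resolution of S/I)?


Regular sequence => Koszul complex is the minimal free resolution.
Syz_1 minimally generated by Koszul relations f_i*e_j - f_j*e_i (i<j): mu(Syz_1) = beta_2 = C(m,2) = m(m-1)/2
m=19
19*18/2 = 171


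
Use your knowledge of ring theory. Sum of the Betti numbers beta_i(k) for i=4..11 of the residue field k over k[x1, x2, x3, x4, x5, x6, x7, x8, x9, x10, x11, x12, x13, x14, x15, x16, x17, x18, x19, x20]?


Koszul resolution: beta_i(k)=C(n,i), n=20
C(20,4)=4845, C(20,5)=15504, C(20,6)=38760, C(20,7)=77520, C(20,8)=125970, C(20,9)=167960, C(20,10)=184756, C(20,11)=167960
Sum=783275


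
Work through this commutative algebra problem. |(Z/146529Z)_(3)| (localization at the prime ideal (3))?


3-primary part: 146529=3^7*67
Size=3^7=2187


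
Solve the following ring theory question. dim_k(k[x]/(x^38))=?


Basis: 1,x,...,x^37
dim=38


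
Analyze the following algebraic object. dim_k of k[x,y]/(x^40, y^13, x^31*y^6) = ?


k[x,y]/I, I = (x^40, y^13, x^31*y^6)
Rect: 40x13=520. Corner: (40-31)x(13-6)=63.
dim = 520-63 = 457


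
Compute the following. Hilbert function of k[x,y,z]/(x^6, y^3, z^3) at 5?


Need i<6, j<3, k<3 with i+j+k=5.
For each i, j ranges over max(0,5-i-2)..min(2,5-i):
  i=0: j in [3,2] -> 0
  i=1: j in [2,2] -> 1
  i=2: j in [1,2] -> 2
  i=3: j in [0,2] -> 3
  i=4: j in [0,1] -> 2
  i=5: j in [0,0] -> 1
H(5) = 0+1+2+3+2+1 = 9


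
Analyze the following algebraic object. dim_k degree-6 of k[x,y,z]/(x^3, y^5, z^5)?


Need i<3, j<5, k<5 with i+j+k=6.
For each i, j ranges over max(0,6-i-4)..min(4,6-i):
  i=0: j in [2,4] -> 3
  i=1: j in [1,4] -> 4
  i=2: j in [0,4] -> 5
H(6) = 3+4+5 = 12


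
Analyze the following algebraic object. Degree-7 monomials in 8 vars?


C(d+n-1,n-1)=C(14,7)=3432


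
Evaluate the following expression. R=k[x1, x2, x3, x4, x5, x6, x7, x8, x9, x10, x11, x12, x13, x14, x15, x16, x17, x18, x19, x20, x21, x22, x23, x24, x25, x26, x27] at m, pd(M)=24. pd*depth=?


pd+depth=27
depth=27-24=3
pd*depth=24*3=72


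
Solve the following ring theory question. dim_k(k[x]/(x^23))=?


Basis: 1,x,...,x^22
dim=23


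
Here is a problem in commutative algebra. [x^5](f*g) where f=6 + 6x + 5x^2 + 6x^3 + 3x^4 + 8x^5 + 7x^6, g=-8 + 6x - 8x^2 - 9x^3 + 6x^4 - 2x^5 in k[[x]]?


[x^5] = sum a_i*b_j, i+j=5
  6*-2=-12
  6*6=36
  5*-9=-45
  6*-8=-48
  3*6=18
  8*-8=-64
Sum=-115


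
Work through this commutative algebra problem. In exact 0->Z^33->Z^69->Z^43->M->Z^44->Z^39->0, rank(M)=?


Alt sum=0:
(-1)^0*33 + (-1)^1*69 + (-1)^2*43 + (-1)^3*? + (-1)^4*44 + (-1)^5*39=0
rank(M)=12


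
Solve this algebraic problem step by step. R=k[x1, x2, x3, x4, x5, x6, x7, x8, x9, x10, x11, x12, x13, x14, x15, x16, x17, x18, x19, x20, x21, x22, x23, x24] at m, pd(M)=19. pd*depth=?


pd+depth=24
depth=24-19=5
pd*depth=19*5=95


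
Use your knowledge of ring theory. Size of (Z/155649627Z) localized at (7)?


7-primary part: 155649627=7^8*27
Size=7^8=5764801


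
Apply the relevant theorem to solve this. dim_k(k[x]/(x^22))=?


Basis: 1,x,...,x^21
dim=22


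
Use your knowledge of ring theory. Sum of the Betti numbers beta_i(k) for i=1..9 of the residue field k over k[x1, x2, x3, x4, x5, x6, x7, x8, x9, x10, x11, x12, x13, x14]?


Koszul resolution: beta_i(k)=C(n,i), n=14
C(14,1)=14, C(14,2)=91, C(14,3)=364, C(14,4)=1001, C(14,5)=2002, C(14,6)=3003, C(14,7)=3432, C(14,8)=3003, C(14,9)=2002
Sum=14912


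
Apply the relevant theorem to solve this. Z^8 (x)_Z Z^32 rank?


rank(M(x)N) = rank(M)*rank(N)
8*32 = 256


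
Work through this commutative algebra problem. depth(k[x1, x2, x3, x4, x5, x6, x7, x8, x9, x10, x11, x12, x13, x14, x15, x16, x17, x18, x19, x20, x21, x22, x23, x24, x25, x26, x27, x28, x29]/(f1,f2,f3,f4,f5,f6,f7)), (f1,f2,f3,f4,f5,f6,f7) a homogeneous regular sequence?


depth(R)=29
depth(R/I)=29-7=22


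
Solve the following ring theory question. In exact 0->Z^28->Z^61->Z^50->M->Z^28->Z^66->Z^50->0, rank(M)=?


Alt sum=0:
(-1)^0*28 + (-1)^1*61 + (-1)^2*50 + (-1)^3*? + (-1)^4*28 + (-1)^5*66 + (-1)^6*50=0
rank(M)=29


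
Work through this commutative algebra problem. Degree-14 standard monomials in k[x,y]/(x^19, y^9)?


k[x,y], I = (x^19, y^9), d = 14
Need i < 19 and d-i < 9.
Range: 6 <= i <= 14.
H(14) = 9


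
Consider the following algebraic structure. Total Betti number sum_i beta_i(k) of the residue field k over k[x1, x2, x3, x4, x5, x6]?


Koszul resolution: beta_i(k)=C(n,i), n=6
sum_i C(6,i) = 2^6 = 64


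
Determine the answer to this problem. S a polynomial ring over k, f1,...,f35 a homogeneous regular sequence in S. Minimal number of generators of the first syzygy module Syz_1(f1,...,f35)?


Regular sequence => Koszul complex is the minimal free resolution.
Syz_1 minimally generated by Koszul relations f_i*e_j - f_j*e_i (i<j): mu(Syz_1) = beta_2 = C(m,2) = m(m-1)/2
m=35
35*34/2 = 595


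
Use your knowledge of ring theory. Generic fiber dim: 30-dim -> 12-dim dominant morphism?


dim(fiber)=dim(X)-dim(Y)=30-12=18


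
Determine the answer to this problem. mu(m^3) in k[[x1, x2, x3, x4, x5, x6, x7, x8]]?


C(n+d-1,d)=C(10,3)=120


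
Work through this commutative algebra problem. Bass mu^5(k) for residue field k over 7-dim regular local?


C(n,i)=C(7,5)=21


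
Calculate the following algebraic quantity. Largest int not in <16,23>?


gcd(16,23)=1 => F=ab-a-b=16*23-16-23=368-39=329


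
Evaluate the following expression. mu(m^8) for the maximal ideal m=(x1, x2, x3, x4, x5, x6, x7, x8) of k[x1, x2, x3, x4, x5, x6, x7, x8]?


Graded Nakayama: mu(m^d) = dim_k (m^d/m^(d+1)) = #degree-8 monomials in 8 vars
C(n+d-1,d)=C(15,8)=6435


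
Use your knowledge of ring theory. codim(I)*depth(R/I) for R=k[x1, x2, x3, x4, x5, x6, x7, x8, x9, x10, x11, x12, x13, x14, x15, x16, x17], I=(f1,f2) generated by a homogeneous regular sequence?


codim=2, depth=dim(R/I)=17-2=15
Product=2*15=30


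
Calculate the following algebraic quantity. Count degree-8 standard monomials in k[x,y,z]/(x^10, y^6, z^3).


Need i<10, j<6, k<3 with i+j+k=8.
For each i, j ranges over max(0,8-i-2)..min(5,8-i):
  i=0: j in [6,5] -> 0
  i=1: j in [5,5] -> 1
  i=2: j in [4,5] -> 2
  i=3: j in [3,5] -> 3
  i=4: j in [2,4] -> 3
  i=5: j in [1,3] -> 3
  i=6: j in [0,2] -> 3
  i=7: j in [0,1] -> 2
  i=8: j in [0,0] -> 1
H(8) = 0+1+2+3+3+3+3+2+1 = 18


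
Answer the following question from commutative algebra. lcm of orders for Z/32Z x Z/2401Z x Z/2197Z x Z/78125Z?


Exponent = lcm of the cyclic orders; pairwise coprime => product.
2^5*7^4*13^3*5^7=32*2401*2197*78125=13187492500000


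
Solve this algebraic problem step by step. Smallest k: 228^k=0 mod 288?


228^k mod 288:
k=1: 228
k=2: 144
k=3: 0
First zero at k = 3


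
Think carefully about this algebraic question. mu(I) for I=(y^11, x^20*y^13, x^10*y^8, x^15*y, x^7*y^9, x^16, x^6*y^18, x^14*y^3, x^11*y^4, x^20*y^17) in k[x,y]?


Remove redundant (divisible by others).
x^20*y^17 redundant.
x^20*y^13 redundant.
x^6*y^18 redundant.
Min: x^16, x^15*y, x^14*y^3, x^11*y^4, x^10*y^8, x^7*y^9, y^11
Count=7


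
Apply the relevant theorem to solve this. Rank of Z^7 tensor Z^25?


rank(M(x)N) = rank(M)*rank(N)
7*25 = 175


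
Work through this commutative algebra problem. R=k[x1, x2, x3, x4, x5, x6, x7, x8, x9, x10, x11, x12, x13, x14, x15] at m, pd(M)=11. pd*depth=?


pd+depth=15
depth=15-11=4
pd*depth=11*4=44


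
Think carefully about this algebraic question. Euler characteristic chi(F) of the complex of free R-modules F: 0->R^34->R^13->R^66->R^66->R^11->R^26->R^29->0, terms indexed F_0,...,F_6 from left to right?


chi = sum (-1)^i * rank:
(-1)^0*34=34
(-1)^1*13=-13
(-1)^2*66=66
(-1)^3*66=-66
(-1)^4*11=11
(-1)^5*26=-26
(-1)^6*29=29
chi=35


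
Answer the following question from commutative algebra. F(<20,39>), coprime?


gcd(20,39)=1 => F=ab-a-b=20*39-20-39=780-59=721


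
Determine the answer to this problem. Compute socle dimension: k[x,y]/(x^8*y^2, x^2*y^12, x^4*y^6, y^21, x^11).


Socle = ann(m) = span of standard monomials u with x*u, y*u in I (staircase corners).
Minimal generators: x^11, x^8*y^2, x^4*y^6, x^2*y^12, y^21
Corners: xy^20, x^3y^11, x^7y^5, x^10y
Socle dim=4


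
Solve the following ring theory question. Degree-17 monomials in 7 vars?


C(d+n-1,n-1)=C(23,6)=100947


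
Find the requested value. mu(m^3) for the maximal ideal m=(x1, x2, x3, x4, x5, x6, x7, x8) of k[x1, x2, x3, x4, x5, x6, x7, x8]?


Graded Nakayama: mu(m^d) = dim_k (m^d/m^(d+1)) = #degree-3 monomials in 8 vars
C(n+d-1,d)=C(10,3)=120


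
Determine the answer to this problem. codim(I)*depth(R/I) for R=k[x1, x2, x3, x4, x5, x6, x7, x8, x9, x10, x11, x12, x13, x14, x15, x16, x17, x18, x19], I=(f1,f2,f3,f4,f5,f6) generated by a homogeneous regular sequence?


codim=6, depth=dim(R/I)=19-6=13
Product=6*13=78


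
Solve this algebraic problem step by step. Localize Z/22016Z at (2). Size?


2-primary part: 22016=2^9*43
Size=2^9=512


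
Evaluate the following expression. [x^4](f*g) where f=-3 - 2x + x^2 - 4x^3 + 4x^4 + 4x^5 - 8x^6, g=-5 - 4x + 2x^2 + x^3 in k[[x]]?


[x^4] = sum a_i*b_j, i+j=4
  -2*1=-2
  1*2=2
  -4*-4=16
  4*-5=-20
Sum=-4


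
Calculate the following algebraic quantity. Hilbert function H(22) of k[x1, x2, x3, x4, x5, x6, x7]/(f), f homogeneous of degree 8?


C(28,6)-C(20,6)=376740-38760=337980


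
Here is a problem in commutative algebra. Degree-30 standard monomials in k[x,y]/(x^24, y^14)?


k[x,y], I = (x^24, y^14), d = 30
Need i < 24 and d-i < 14.
Range: 17 <= i <= 23.
H(30) = 7


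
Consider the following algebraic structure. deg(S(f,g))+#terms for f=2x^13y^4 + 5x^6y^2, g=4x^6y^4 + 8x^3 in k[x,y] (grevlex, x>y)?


LT(f)=2x^13y^4, LT(g)=4x^6y^4
lcm(LM)=x^13y^4
S(f,g) (scaled by 8 to clear denominators) = 4*f - 2x^7*g = -16x^10 + 20x^6y^2
2 terms, deg 10.
10+2=12


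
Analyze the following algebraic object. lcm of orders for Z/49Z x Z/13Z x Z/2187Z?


Exponent = lcm of the cyclic orders; pairwise coprime => product.
7^2*13^1*3^7=49*13*2187=1393119


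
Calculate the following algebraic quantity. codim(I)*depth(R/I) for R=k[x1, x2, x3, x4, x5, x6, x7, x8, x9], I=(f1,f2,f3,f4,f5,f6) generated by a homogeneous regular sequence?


codim=6, depth=dim(R/I)=9-6=3
Product=6*3=18


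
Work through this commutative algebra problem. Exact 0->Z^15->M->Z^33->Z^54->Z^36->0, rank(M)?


Alt sum=0:
(-1)^0*15 + (-1)^1*? + (-1)^2*33 + (-1)^3*54 + (-1)^4*36=0
rank(M)=30


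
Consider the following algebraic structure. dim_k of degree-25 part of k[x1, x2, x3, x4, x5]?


C(d+n-1,n-1)=C(29,4)=23751


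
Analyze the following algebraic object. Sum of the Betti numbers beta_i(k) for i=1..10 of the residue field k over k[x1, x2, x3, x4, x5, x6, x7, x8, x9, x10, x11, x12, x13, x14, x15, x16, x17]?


Koszul resolution: beta_i(k)=C(n,i), n=17
C(17,1)=17, C(17,2)=136, C(17,3)=680, C(17,4)=2380, C(17,5)=6188, C(17,6)=12376, C(17,7)=19448, C(17,8)=24310, C(17,9)=24310, C(17,10)=19448
Sum=109293


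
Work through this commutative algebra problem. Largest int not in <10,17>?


gcd(10,17)=1 => F=ab-a-b=10*17-10-17=170-27=143


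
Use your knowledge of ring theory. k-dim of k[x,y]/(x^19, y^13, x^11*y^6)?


k[x,y]/I, I = (x^19, y^13, x^11*y^6)
Rect: 19x13=247. Corner: (19-11)x(13-6)=56.
dim = 247-56 = 191


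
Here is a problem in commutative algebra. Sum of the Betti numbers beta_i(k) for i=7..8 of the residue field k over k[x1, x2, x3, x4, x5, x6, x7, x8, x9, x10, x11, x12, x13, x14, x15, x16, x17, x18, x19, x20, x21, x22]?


Koszul resolution: beta_i(k)=C(n,i), n=22
C(22,7)=170544, C(22,8)=319770
Sum=490314


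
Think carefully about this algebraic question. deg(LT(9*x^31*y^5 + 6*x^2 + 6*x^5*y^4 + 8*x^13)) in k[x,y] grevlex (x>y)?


LT: 9*x^31*y^5
deg_x=31, deg_y=5
Total=31+5=36


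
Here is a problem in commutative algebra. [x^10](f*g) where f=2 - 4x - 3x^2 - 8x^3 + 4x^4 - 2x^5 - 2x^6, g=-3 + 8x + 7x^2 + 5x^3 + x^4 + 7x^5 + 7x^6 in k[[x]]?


[x^10] = sum a_i*b_j, i+j=10
  4*7=28
  -2*7=-14
  -2*1=-2
Sum=12


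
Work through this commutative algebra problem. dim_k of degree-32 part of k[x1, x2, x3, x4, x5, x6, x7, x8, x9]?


C(d+n-1,n-1)=C(40,8)=76904685


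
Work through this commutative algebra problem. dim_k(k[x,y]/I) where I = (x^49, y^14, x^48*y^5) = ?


k[x,y]/I, I = (x^49, y^14, x^48*y^5)
Rect: 49x14=686. Corner: (49-48)x(14-5)=9.
dim = 686-9 = 677


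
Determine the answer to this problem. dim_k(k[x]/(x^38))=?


Basis: 1,x,...,x^37
dim=38


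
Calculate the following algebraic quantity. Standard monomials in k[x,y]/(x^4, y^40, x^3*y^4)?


k[x,y]/I, I = (x^4, y^40, x^3*y^4)
Rect: 4x40=160. Corner: (4-3)x(40-4)=36.
dim = 160-36 = 124


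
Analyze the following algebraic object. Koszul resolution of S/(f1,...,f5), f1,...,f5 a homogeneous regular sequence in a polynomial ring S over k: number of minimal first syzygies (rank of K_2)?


Regular sequence => Koszul complex is the minimal free resolution.
Syz_1 minimally generated by Koszul relations f_i*e_j - f_j*e_i (i<j): mu(Syz_1) = beta_2 = C(m,2) = m(m-1)/2
m=5
5*4/2 = 10


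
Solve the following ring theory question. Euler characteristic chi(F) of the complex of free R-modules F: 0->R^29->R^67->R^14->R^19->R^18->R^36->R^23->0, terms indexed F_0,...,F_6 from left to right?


chi = sum (-1)^i * rank:
(-1)^0*29=29
(-1)^1*67=-67
(-1)^2*14=14
(-1)^3*19=-19
(-1)^4*18=18
(-1)^5*36=-36
(-1)^6*23=23
chi=-38


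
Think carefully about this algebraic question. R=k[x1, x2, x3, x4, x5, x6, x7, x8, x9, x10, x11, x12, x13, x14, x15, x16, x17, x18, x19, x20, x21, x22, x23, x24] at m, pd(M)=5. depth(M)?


pd+depth=depth(R)=24
depth=24-5=19
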